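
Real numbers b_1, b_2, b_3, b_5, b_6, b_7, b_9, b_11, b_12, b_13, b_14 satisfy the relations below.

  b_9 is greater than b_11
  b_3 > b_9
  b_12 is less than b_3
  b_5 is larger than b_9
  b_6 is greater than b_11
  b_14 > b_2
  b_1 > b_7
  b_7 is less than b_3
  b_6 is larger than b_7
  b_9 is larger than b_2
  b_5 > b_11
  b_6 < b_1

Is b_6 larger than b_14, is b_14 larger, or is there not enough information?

Following every chain through b_14: below b_14 we get b_2.
b_6 is not reached, and no chain runs the other way from b_6 to b_14.
So the given relations leave the order of b_14 and b_6 undetermined.

undetermined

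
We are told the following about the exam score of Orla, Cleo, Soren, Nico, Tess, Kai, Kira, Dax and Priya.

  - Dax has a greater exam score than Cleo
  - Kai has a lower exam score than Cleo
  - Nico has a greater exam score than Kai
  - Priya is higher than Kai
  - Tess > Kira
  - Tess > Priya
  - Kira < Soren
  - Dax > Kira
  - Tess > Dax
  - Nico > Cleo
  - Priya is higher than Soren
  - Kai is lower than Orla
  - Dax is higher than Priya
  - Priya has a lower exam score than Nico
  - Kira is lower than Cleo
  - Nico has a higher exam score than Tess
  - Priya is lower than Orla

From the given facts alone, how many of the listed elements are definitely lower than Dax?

From Dax the given relations immediately reach Kira, Cleo, Priya.
From those, Kai, Soren — 5 in total.
Nothing else is reachable below Dax; 5 in all.

5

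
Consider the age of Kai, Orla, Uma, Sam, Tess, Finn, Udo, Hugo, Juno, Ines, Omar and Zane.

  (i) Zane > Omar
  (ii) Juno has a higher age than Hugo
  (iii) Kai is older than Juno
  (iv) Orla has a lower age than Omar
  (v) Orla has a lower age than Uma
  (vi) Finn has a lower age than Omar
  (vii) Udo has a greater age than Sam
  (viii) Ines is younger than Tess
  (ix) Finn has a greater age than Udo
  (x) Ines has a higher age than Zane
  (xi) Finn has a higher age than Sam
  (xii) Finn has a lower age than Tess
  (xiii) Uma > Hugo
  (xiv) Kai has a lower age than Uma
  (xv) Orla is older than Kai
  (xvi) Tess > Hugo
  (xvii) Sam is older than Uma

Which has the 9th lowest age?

The consecutive relations fix a unique order: Hugo < Juno < Kai < Orla < Uma < Sam < Udo < Finn < Omar < Zane < Ines < Tess.
Counting 9 from the smallest end gives Omar.

Omar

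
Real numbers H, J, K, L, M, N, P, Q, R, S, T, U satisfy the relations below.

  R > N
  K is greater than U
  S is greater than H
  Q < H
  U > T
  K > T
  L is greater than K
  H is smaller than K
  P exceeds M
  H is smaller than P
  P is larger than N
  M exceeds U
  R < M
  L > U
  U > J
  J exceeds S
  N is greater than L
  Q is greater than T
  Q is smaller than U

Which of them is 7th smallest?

K

Chaining the given pairs: T < Q < H < S < J < U < K < L < N < R < M < P.
The 7th smallest is K.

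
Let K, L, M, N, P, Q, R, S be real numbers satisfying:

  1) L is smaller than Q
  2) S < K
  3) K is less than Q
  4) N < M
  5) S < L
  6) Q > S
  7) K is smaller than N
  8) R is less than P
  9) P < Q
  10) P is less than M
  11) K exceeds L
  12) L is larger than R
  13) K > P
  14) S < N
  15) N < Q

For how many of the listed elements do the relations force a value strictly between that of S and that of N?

Chaining upward from S reaches: L, K, M, Q.
Chaining downward from N reaches: R, P, L, K.
Strictly between S and N are those in both lists: L, K — 2 elements.

2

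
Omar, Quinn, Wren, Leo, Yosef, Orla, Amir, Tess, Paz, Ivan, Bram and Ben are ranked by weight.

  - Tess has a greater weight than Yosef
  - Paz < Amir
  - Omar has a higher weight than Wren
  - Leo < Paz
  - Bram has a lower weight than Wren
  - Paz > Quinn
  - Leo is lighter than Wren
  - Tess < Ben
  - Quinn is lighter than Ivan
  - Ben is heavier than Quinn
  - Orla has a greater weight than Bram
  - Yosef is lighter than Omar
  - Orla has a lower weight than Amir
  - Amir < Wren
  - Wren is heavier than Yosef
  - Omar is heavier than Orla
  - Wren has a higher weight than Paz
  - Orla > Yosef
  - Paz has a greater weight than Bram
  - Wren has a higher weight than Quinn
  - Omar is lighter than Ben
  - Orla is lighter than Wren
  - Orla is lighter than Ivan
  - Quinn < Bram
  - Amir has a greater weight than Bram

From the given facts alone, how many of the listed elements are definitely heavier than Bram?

Directly above Bram: Paz, Orla, Amir, Wren.
One step further: Omar, Ivan (6 so far).
One step further: Ben (7 so far).
No other element is forced above Bram by the given relations, so the count is 7.

7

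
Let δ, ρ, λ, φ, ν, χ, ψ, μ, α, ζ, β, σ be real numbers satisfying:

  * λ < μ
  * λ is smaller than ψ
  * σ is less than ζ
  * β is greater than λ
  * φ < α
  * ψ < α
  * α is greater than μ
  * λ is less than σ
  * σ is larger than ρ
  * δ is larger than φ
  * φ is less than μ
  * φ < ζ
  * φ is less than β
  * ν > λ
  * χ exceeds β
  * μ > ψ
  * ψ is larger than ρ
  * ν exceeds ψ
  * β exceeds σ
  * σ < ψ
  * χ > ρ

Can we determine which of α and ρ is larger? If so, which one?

α

ρ < σ < ψ < μ < α, by transitivity through σ, ψ, μ.
So α is larger.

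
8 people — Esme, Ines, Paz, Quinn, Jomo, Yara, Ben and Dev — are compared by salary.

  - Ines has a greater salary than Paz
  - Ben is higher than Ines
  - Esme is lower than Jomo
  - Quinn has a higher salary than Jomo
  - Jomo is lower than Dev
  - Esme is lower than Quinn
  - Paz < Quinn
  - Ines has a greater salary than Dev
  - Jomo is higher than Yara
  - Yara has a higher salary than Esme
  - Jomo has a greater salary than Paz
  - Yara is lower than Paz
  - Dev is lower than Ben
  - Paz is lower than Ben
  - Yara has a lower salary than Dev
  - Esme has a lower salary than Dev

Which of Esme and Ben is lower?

Esme < Yara and Yara < Paz give Esme < Paz.
Then Paz < Jomo extends the chain to Jomo.
Then Jomo < Dev extends the chain to Dev.
Then Dev < Ines extends the chain to Ines.
With Ines < Ben: Esme < Yara < Paz < Jomo < Dev < Ines < Ben.
So Esme < Ben; Esme is the lower of the two.

Esme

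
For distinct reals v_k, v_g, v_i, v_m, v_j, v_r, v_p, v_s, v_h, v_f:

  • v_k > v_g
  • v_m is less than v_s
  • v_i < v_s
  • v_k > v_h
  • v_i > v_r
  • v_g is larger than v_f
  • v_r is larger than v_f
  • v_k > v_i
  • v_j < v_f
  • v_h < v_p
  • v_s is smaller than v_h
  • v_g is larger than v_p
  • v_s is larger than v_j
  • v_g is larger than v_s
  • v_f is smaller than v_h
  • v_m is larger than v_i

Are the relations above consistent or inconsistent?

Every relation is compatible with v_j < v_f < v_r < v_i < v_m < v_s < v_h < v_p < v_g < v_k; the set is consistent.

consistent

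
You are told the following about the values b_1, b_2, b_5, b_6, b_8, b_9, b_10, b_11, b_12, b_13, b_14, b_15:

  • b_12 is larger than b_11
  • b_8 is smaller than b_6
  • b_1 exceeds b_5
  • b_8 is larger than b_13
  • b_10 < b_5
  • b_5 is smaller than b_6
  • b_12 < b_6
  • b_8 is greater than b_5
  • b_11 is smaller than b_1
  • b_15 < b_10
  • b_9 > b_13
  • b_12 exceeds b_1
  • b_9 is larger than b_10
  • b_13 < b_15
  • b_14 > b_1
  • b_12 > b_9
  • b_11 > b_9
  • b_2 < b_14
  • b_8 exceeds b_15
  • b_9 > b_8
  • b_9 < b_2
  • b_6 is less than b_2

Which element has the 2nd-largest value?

b_2

The consecutive relations fix a unique order: b_13 < b_15 < b_10 < b_5 < b_8 < b_9 < b_11 < b_1 < b_12 < b_6 < b_2 < b_14.
Counting 2 from the largest end gives b_2.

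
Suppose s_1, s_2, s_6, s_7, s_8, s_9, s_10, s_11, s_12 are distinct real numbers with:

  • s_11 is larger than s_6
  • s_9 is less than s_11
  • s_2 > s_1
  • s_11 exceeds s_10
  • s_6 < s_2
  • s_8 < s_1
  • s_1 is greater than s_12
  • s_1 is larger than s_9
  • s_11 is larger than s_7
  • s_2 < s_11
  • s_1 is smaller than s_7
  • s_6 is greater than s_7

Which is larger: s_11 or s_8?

s_8 < s_1 and s_1 < s_7 give s_8 < s_7.
Then s_7 < s_6 extends the chain to s_6.
With s_6 < s_2: s_8 < s_1 < s_7 < s_6 < s_2.
With s_2 < s_11: s_8 < s_1 < s_7 < s_6 < s_2 < s_11.
So s_8 < s_11; s_11 is the larger of the two.

s_11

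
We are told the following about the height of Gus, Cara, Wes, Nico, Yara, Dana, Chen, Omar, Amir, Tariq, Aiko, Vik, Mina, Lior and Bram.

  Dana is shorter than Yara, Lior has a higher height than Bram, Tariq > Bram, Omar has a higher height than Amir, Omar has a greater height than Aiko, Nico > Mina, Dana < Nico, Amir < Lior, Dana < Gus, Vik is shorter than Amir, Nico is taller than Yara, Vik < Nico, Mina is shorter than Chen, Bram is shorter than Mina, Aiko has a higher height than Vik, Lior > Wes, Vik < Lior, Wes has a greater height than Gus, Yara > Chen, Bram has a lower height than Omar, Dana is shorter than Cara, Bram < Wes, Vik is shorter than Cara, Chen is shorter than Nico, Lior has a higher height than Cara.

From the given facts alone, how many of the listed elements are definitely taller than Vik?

6

The elements the relations force above Vik are Aiko, Nico, Amir, Omar, Cara, Lior — no chain reaches any other.
That is 6.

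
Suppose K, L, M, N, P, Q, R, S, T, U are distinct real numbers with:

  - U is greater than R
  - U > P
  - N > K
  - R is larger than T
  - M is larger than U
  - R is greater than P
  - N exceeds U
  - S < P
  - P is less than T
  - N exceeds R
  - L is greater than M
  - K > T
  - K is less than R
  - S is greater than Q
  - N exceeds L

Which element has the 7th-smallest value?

U

Chaining the given pairs: Q < S < P < T < K < R < U < M < L < N.
The 7th smallest is U.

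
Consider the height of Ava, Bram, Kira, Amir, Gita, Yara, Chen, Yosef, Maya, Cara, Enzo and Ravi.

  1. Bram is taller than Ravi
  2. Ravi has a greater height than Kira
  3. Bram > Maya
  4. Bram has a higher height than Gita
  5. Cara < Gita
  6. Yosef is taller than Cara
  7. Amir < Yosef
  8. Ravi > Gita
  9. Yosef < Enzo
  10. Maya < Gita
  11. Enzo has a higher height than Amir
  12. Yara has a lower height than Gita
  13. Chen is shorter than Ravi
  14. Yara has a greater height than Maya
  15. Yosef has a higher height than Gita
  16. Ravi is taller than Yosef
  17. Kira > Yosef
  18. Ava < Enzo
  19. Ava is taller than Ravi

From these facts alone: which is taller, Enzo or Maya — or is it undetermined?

Enzo

Following the relations from Maya: Maya < Yara < Gita < Yosef < Kira < Ravi < Ava < Enzo.
So Enzo is taller.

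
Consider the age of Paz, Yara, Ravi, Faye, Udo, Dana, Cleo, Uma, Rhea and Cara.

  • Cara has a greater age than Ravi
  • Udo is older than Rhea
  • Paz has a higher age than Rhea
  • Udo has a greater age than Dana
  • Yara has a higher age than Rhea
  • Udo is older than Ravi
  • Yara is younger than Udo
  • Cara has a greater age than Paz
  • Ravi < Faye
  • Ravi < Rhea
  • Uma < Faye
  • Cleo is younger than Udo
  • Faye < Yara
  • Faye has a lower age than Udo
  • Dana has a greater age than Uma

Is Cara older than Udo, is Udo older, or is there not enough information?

undetermined

Following every chain through Cara: below Cara we get Ravi, Rhea, Paz.
Udo is not reached, and no chain runs the other way from Udo to Cara.
So the given relations leave the order of Cara and Udo undetermined.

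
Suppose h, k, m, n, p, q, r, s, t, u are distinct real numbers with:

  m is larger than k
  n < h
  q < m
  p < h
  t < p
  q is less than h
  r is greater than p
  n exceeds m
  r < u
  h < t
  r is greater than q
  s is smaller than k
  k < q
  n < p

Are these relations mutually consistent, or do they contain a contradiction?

Chaining the given relations yields h < t < p, so h < p. But one relation states p < h. These cannot both hold.

inconsistent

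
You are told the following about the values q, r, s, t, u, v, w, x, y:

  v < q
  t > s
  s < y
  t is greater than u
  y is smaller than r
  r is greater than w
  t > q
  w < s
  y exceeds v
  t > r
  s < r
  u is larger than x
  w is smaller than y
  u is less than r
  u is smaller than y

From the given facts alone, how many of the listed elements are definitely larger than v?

From v the given relations immediately reach q, y.
From those, r, t — 4 in total.
No other element is forced above v by the given relations, so the count is 4.

4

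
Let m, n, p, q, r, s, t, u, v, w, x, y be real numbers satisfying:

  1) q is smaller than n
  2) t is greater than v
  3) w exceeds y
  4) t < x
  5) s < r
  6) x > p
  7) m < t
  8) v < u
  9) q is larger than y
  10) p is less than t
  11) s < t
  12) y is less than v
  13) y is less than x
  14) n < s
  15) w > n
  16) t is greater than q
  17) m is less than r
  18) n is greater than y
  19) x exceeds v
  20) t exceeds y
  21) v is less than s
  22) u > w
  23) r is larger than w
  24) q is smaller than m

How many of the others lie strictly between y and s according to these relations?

3

Chaining upward from y reaches: q, v, n, w, m, u, t, r, x.
Chaining downward from s reaches: q, v, n.
Strictly between y and s are those in both lists: q, v, n — 3 elements.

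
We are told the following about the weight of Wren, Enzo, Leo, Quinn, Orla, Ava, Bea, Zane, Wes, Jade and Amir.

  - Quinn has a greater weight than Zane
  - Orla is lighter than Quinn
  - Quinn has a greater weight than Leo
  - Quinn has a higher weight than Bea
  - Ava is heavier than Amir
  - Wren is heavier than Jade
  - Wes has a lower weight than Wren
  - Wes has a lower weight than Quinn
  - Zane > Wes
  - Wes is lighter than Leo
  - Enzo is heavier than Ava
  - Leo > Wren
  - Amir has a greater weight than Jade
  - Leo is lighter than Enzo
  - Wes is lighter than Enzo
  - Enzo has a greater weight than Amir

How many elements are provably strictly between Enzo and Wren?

The relations place Wren below Enzo. An element lies strictly between them when it is forced above Wren and also forced below Enzo.
Above Wren: {Leo, Quinn}. Below Enzo: {Wes, Jade, Amir, Ava, Leo}.
Intersection: {Leo} — 1.

1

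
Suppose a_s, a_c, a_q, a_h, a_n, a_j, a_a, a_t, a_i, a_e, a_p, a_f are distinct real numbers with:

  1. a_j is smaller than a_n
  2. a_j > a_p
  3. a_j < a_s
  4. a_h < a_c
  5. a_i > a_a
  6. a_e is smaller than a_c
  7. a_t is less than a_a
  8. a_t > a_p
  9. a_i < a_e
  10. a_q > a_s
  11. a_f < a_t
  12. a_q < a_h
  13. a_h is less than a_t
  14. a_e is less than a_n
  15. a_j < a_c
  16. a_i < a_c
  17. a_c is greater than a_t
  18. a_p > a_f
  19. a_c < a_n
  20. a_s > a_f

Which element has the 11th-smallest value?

a_c

The consecutive relations fix a unique order: a_f < a_p < a_j < a_s < a_q < a_h < a_t < a_a < a_i < a_e < a_c < a_n.
Counting 11 from the smallest end gives a_c.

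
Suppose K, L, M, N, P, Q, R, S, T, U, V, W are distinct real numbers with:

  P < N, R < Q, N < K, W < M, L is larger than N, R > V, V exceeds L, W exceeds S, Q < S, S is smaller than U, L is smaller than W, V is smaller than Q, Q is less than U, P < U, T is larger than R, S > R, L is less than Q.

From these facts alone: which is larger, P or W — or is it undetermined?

W

P < N and N < L give P < L.
With L < V: P < N < L < V.
With V < R: P < N < L < V < R.
Then R < Q extends the chain to Q.
With Q < S: P < N < L < V < R < Q < S.
Then S < W extends the chain to W.
So W is larger.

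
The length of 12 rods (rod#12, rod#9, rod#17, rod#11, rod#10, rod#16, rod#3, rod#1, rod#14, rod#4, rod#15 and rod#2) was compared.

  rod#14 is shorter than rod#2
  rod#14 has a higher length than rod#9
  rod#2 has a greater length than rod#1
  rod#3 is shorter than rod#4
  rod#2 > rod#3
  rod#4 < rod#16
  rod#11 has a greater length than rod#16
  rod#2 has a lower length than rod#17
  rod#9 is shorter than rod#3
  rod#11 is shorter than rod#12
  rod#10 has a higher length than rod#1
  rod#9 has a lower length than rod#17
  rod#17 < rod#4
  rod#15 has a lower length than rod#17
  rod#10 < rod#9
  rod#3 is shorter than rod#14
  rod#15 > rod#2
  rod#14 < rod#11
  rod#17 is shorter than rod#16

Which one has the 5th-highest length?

Chaining the given pairs: rod#1 < rod#10 < rod#9 < rod#3 < rod#14 < rod#2 < rod#15 < rod#17 < rod#4 < rod#16 < rod#11 < rod#12.
Counting 5 from the largest end gives rod#17.

rod#17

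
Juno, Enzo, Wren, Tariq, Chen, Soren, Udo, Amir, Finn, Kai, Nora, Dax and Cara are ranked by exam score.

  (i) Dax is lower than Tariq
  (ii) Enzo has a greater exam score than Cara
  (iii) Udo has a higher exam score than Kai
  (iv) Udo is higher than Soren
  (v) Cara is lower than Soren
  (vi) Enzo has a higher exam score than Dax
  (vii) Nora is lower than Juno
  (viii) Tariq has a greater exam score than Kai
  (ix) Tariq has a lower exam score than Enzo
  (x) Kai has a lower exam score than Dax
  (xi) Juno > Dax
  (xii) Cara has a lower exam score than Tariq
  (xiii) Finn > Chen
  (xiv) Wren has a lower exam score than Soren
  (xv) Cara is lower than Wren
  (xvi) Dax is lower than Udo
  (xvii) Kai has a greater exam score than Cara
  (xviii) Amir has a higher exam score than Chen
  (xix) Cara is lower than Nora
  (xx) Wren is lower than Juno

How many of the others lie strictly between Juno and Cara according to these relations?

4

The relations place Cara below Juno. An element lies strictly between them when it is forced above Cara and also forced below Juno.
Above Cara: {Nora, Wren, Kai, Dax, Tariq, Enzo, Soren, Udo}. Below Juno: {Nora, Wren, Kai, Dax}.
Intersection: {Nora, Wren, Kai, Dax} — 4.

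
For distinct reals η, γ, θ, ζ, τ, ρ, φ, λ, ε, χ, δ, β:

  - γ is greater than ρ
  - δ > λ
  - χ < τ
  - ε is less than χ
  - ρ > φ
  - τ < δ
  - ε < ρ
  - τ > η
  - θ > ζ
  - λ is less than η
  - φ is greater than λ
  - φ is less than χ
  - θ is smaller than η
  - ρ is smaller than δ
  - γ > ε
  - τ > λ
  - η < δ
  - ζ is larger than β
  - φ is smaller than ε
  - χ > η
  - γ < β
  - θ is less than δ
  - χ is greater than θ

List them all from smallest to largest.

Each adjacent pair is fixed by a given relation: λ < φ; φ < ε; ε < ρ; ρ < γ; γ < β; β < ζ; ζ < θ; θ < η; η < χ; χ < τ; τ < δ. Chaining them end to end gives the full order.

λ < φ < ε < ρ < γ < β < ζ < θ < η < χ < τ < δ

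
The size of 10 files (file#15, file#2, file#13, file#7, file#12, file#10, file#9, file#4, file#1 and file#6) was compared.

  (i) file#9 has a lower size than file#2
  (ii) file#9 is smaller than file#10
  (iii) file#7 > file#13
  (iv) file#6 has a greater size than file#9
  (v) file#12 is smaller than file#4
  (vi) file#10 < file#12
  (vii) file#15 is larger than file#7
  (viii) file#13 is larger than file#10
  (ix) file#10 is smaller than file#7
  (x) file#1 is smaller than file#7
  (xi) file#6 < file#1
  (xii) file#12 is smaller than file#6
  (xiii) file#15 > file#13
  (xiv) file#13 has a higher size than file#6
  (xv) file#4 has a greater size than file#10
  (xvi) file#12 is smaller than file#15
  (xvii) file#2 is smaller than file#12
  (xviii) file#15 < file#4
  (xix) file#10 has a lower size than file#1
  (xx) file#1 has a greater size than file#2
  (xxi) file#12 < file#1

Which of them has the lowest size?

file#9

file#2 is not least since file#9 < file#2; file#10 is not least since file#9 < file#10; file#12 is not least since file#2 < file#12; file#6 is not least since file#12 < file#6; file#13 is not least since file#10 < file#13; file#1 is not least since file#6 < file#1; file#7 is not least since file#13 < file#7; file#15 is not least since file#12 < file#15; file#4 is not least since file#15 < file#4.
Only file#9 has nothing below it, so file#9 is the lowest size.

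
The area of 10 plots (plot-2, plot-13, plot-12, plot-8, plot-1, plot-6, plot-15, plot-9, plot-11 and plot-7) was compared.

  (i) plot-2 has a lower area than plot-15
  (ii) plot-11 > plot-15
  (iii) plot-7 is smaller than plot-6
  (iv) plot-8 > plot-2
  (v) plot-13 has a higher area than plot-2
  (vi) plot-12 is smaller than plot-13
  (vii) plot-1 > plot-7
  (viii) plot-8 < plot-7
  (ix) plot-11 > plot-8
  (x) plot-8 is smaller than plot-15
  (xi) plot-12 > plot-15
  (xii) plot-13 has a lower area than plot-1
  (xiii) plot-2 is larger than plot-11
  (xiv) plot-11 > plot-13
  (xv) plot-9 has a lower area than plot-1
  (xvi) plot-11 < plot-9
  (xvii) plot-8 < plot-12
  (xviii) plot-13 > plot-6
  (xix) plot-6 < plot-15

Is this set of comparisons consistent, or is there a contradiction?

We have plot-11 < plot-2 stated directly, yet also plot-2 < plot-8 < plot-7 < plot-6 < plot-15 < plot-12 < plot-13 < plot-11 by chaining the others — so plot-2 < plot-11. Contradiction.

inconsistent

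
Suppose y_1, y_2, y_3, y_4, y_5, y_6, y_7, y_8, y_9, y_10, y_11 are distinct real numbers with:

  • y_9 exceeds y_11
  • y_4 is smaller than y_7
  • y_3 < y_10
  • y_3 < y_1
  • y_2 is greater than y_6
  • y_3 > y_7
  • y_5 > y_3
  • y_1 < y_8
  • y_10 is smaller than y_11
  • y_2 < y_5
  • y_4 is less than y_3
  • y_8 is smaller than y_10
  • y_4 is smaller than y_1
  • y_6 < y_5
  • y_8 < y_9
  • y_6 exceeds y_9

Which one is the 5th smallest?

Chaining the given pairs: y_4 < y_7 < y_3 < y_1 < y_8 < y_10 < y_11 < y_9 < y_6 < y_2 < y_5.
Counting 5 from the smallest end gives y_8.

y_8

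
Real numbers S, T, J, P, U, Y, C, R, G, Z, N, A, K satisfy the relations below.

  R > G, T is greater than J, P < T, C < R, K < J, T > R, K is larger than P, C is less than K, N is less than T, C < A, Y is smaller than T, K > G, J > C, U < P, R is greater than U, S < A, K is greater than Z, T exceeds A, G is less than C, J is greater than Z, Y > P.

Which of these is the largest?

T

Chaining downward from T: directly below it, P, N, Y, A, J, R; then U, G, C, S, Z, K.
That covers every other element, and nothing is given above T, so T is the largest.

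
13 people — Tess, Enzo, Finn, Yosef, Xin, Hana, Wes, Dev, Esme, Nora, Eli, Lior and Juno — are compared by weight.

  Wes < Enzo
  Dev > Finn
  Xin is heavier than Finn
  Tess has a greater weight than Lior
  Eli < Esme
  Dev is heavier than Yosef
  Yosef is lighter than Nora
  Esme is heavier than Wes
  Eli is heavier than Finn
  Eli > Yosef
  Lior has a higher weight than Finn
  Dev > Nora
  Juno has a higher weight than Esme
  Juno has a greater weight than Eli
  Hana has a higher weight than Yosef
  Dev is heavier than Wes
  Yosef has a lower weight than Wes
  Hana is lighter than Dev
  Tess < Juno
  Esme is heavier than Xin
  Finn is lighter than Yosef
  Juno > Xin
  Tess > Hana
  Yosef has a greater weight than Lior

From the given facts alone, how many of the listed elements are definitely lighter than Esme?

6

From Esme the given relations immediately reach Xin, Eli, Wes.
From those, Finn, Yosef — 5 in total.
From those, Lior — 6 in total.
No other element is forced below Esme by the given relations, so the count is 6.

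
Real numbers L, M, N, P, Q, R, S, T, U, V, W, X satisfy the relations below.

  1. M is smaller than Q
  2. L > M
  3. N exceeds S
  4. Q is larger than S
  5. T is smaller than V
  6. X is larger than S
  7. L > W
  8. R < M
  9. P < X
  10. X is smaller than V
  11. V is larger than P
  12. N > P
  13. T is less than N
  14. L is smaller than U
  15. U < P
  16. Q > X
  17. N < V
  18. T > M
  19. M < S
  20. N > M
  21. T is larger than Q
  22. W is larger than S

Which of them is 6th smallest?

U

Chaining the given pairs: R < M < S < W < L < U < P < X < Q < T < N < V.
The 6th smallest is U.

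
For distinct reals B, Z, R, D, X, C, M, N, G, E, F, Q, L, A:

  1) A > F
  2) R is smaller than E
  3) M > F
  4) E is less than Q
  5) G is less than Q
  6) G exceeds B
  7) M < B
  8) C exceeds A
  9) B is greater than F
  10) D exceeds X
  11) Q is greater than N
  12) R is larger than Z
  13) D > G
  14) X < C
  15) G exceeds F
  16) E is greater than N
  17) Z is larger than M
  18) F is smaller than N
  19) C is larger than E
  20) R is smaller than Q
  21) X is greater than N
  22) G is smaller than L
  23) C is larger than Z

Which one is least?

F

N is not least since F < N; M is not least since F < M; X is not least since N < X; B is not least since M < B; Z is not least since M < Z; G is not least since B < G; R is not least since Z < R; L is not least since G < L; E is not least since N < E; D is not least since X < D; A is not least since F < A; Q is not least since G < Q; C is not least since Z < C.
Only F has nothing below it, so F is the least.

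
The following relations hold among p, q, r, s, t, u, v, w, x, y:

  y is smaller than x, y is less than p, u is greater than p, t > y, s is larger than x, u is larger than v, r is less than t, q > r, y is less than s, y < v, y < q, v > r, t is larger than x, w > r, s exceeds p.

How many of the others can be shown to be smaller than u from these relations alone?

4

Directly below u: v, p.
One step further: y, r (4 so far).
Nothing else is reachable below u; 4 in all.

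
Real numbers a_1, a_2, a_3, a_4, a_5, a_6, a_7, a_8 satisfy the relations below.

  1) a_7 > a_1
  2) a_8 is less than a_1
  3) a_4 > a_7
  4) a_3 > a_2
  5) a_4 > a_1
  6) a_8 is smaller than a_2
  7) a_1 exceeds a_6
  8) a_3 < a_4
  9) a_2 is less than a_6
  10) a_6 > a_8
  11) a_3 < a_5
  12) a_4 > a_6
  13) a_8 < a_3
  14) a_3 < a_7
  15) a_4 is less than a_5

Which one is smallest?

Chaining upward from a_8: directly above it, a_2, a_3, a_6, a_1; then a_7, a_4, a_5.
That covers every other element, and nothing is given below a_8, so a_8 is the smallest.

a_8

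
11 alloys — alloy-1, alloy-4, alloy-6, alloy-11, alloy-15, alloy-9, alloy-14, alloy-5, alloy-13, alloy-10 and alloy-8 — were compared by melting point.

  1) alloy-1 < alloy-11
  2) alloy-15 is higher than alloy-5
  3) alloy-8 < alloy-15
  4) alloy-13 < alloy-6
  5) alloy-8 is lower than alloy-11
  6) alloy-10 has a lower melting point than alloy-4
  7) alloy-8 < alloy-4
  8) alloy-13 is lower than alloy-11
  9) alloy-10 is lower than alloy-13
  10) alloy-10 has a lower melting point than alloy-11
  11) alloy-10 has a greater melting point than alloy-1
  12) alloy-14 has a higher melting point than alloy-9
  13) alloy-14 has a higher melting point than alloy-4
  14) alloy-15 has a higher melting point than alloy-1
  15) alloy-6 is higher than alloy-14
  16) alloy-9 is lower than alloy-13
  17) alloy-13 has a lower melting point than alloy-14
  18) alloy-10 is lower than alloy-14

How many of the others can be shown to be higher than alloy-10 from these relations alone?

5

From alloy-10 the given relations immediately reach alloy-13, alloy-4, alloy-14, alloy-11.
From those, alloy-6 — 5 in total.
No other element is forced above alloy-10 by the given relations, so the count is 5.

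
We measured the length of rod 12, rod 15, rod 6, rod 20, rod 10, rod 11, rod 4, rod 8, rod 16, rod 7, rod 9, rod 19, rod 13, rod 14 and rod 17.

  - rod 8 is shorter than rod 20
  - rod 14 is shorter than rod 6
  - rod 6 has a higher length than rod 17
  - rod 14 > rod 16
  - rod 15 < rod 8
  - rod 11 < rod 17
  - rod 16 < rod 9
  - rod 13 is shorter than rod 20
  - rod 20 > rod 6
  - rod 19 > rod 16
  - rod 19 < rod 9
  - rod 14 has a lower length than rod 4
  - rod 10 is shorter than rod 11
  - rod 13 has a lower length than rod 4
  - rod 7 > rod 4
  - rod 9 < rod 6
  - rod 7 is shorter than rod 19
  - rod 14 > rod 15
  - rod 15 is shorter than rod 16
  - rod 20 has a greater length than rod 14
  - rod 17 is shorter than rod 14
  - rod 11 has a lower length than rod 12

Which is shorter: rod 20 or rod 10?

rod 10

Following the relations from rod 10: rod 10 < rod 11 < rod 17 < rod 14 < rod 4 < rod 7 < rod 19 < rod 9 < rod 6 < rod 20.
So rod 10 < rod 20; rod 10 is the shorter of the two.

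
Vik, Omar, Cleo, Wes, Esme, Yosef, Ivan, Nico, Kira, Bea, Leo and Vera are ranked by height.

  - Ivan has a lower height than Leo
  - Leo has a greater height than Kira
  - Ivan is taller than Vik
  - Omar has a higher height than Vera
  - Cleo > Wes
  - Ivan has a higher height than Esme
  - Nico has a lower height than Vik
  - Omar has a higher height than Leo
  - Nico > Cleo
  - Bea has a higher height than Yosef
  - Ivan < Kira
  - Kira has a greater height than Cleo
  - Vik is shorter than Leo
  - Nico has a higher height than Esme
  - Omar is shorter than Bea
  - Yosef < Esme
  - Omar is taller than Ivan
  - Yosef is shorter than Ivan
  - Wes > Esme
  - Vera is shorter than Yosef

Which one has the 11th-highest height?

The consecutive relations fix a unique order: Vera < Yosef < Esme < Wes < Cleo < Nico < Vik < Ivan < Kira < Leo < Omar < Bea.
The 11th largest is Yosef.

Yosef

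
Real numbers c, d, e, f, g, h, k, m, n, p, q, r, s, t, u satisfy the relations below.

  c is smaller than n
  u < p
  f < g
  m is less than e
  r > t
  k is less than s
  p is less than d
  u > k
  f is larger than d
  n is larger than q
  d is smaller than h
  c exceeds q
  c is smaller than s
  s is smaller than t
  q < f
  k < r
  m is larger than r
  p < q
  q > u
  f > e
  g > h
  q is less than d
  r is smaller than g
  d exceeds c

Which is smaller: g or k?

k < u and u < p give k < p.
Then p < q extends the chain to q.
Then q < c extends the chain to c.
Then c < s extends the chain to s.
With s < t: k < u < p < q < c < s < t.
With t < r: k < u < p < q < c < s < t < r.
With r < m: k < u < p < q < c < s < t < r < m.
Then m < e extends the chain to e.
With e < f: k < u < p < q < c < s < t < r < m < e < f.
Then f < g extends the chain to g.
So k < g; k is the smaller of the two.

k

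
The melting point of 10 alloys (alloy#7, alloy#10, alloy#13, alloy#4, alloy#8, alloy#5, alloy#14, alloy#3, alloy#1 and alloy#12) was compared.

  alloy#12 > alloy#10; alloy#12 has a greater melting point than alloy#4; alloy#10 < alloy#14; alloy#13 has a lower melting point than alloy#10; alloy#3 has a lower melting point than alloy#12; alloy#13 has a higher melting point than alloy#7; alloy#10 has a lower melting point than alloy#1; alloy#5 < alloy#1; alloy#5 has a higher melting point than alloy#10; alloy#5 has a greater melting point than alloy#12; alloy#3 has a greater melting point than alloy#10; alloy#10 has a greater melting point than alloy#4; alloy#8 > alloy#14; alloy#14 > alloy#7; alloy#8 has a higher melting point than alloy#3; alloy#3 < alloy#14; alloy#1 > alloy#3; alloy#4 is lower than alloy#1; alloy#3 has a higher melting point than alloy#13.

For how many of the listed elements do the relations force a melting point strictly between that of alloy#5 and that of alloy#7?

4

Chaining upward from alloy#7 reaches: alloy#13, alloy#10, alloy#3, alloy#14, alloy#12, alloy#8, alloy#1.
Chaining downward from alloy#5 reaches: alloy#4, alloy#13, alloy#10, alloy#3, alloy#12.
Strictly between alloy#7 and alloy#5 are those in both lists: alloy#13, alloy#10, alloy#3, alloy#12 — 4 elements.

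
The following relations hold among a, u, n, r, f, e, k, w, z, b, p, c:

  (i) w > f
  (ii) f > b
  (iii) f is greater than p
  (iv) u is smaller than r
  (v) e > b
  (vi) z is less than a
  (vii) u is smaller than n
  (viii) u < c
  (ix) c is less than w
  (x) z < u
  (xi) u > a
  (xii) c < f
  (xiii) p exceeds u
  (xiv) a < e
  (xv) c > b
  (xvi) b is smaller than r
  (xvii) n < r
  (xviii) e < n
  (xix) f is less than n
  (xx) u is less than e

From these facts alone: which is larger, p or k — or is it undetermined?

undetermined

Following every chain through k: nothing is chained to k.
p is not reached, and no chain runs the other way from p to k.
So the given relations leave the order of k and p undetermined.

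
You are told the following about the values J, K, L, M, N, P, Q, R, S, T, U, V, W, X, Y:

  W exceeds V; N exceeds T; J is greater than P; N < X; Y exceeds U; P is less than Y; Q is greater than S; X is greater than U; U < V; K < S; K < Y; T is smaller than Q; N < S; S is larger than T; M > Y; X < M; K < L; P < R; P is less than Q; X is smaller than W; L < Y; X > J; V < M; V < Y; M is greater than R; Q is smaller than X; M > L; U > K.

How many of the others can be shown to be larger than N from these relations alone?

Directly above N: S, X.
One step further: Q, W, M (5 so far).
No other element is forced above N by the given relations, so the count is 5.

5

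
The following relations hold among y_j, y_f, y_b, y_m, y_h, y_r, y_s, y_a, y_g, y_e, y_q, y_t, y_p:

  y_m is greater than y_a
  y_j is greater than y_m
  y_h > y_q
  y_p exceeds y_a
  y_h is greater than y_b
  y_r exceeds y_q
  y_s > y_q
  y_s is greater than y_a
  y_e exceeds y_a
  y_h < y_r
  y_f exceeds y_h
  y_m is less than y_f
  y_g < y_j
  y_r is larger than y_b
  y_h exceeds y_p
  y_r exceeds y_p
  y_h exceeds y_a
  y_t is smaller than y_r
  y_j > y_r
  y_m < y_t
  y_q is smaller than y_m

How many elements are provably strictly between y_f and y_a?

Chaining upward from y_a reaches: y_m, y_p, y_h, y_s, y_t, y_e, y_r, y_j.
Chaining downward from y_f reaches: y_q, y_m, y_b, y_p, y_h.
Strictly between y_a and y_f are those in both lists: y_m, y_p, y_h — 3 elements.

3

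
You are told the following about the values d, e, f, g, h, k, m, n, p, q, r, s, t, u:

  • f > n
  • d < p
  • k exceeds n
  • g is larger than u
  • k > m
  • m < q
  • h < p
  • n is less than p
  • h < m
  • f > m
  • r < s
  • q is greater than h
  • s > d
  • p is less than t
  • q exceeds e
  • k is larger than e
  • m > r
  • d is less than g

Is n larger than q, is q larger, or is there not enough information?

undetermined

Following every chain through n: above n we get f, p, k, t.
q is not reached, and no chain runs the other way from q to n.
So the given relations leave the order of n and q undetermined.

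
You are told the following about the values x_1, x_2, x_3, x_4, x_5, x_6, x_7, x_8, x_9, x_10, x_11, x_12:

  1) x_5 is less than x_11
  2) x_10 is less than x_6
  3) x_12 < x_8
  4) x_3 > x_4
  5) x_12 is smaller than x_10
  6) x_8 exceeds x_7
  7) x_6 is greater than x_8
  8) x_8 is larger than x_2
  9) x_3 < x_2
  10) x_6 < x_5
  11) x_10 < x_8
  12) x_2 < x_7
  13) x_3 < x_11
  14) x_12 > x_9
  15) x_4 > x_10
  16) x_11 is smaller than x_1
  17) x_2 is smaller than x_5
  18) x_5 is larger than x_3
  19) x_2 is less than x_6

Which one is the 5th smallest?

The consecutive relations fix a unique order: x_9 < x_12 < x_10 < x_4 < x_3 < x_2 < x_7 < x_8 < x_6 < x_5 < x_11 < x_1.
The 5th smallest is x_3.

x_3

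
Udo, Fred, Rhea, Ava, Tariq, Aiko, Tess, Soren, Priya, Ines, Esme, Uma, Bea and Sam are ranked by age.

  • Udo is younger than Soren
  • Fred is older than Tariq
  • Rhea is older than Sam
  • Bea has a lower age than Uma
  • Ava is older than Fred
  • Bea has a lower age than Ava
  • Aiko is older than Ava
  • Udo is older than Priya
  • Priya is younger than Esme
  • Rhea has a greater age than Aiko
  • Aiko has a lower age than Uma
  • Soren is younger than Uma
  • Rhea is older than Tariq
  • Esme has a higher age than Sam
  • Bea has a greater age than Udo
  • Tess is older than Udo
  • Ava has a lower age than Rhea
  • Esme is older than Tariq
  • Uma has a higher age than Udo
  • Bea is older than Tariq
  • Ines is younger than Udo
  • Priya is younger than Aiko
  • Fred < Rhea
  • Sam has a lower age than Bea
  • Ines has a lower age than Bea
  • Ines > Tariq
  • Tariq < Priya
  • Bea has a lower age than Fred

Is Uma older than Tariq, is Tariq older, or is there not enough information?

The relevant relations are Tariq < Ines; Ines < Udo; Udo < Bea; Bea < Fred; Fred < Ava; Ava < Aiko; Aiko < Uma.
Chaining these gives Tariq < Ines < Udo < Bea < Fred < Ava < Aiko < Uma.
So Uma is older.

Uma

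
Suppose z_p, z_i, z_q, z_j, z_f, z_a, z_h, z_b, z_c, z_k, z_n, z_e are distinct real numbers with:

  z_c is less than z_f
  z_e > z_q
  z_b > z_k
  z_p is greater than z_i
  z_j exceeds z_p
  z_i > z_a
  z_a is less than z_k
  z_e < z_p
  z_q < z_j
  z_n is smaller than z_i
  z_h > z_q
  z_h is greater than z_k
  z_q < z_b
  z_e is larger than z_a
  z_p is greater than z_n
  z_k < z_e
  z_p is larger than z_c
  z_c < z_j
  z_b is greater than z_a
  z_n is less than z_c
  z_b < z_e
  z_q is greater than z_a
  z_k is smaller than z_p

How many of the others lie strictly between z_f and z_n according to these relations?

1

Chaining upward from z_n reaches: z_c, z_i, z_p, z_j.
Chaining downward from z_f reaches: z_c.
Strictly between z_n and z_f are those in both lists: z_c — 1 element.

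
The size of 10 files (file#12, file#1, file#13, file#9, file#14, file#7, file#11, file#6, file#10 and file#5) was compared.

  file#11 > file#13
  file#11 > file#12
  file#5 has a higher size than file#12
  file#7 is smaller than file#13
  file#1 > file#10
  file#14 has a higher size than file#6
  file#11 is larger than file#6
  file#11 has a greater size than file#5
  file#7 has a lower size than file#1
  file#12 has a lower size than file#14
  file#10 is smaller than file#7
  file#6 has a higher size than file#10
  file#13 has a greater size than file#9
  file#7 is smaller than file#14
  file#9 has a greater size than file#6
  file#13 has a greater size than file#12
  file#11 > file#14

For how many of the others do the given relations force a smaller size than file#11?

8

Directly below file#11: file#6, file#12, file#5, file#13, file#14.
One step further: file#10, file#7, file#9 (8 so far).
Nothing else is reachable below file#11; 8 in all.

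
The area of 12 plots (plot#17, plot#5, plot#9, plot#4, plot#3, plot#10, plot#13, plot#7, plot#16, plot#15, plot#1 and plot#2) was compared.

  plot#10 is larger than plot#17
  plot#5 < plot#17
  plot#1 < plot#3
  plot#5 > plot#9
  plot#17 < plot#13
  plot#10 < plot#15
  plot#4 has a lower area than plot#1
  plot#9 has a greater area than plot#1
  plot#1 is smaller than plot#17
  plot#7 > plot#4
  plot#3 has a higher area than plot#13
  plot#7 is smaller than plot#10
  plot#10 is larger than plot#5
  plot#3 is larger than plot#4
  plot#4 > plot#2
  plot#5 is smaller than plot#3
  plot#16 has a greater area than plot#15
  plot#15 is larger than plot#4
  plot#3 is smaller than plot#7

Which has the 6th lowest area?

plot#17

Piecing the relations together gives one ordering: plot#2 < plot#4 < plot#1 < plot#9 < plot#5 < plot#17 < plot#13 < plot#3 < plot#7 < plot#10 < plot#15 < plot#16.
The 6th smallest is plot#17.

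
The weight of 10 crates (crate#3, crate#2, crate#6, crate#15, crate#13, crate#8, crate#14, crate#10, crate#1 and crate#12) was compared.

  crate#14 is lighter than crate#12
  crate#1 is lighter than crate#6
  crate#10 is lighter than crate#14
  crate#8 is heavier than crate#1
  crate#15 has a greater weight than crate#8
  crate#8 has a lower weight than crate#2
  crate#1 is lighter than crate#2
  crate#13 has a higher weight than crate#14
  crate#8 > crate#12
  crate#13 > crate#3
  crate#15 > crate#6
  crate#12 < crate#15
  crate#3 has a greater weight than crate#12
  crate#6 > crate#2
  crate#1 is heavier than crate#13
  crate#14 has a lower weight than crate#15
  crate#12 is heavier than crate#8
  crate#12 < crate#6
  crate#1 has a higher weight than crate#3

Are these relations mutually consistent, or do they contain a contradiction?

inconsistent

We have crate#8 < crate#12 stated directly, yet also crate#12 < crate#3 < crate#13 < crate#1 < crate#8 by chaining the others — so crate#12 < crate#8. Contradiction.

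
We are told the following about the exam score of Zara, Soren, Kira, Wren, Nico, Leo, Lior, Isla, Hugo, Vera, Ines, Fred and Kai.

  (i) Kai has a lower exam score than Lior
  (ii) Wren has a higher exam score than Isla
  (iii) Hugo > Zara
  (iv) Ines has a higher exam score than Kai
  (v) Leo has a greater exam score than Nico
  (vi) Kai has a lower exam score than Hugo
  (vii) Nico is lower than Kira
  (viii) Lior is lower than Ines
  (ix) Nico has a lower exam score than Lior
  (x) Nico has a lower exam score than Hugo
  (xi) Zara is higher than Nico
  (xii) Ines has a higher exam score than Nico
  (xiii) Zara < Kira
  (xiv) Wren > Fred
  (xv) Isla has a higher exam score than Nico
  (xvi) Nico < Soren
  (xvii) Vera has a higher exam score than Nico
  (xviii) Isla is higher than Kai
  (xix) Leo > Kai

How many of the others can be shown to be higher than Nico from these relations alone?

10

From Nico the given relations immediately reach Lior, Ines, Zara, Kira, Isla, Soren, Hugo, Vera, Leo.
From those, Wren — 10 in total.
No other element is forced above Nico by the given relations, so the count is 10.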